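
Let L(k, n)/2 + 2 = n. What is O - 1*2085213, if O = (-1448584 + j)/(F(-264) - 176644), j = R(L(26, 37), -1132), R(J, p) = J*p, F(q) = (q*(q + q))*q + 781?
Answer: -77101481056939/36975351 ≈ -2.0852e+6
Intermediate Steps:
L(k, n) = -4 + 2*n
F(q) = 781 + 2*q³ (F(q) = (q*(2*q))*q + 781 = (2*q²)*q + 781 = 2*q³ + 781 = 781 + 2*q³)
j = -79240 (j = (-4 + 2*37)*(-1132) = (-4 + 74)*(-1132) = 70*(-1132) = -79240)
O = 1527824/36975351 (O = (-1448584 - 79240)/((781 + 2*(-264)³) - 176644) = -1527824/((781 + 2*(-18399744)) - 176644) = -1527824/((781 - 36799488) - 176644) = -1527824/(-36798707 - 176644) = -1527824/(-36975351) = -1527824*(-1/36975351) = 1527824/36975351 ≈ 0.041320)
O - 1*2085213 = 1527824/36975351 - 1*2085213 = 1527824/36975351 - 2085213 = -77101481056939/36975351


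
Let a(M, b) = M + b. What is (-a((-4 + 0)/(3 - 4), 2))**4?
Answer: 1296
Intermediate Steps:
(-a((-4 + 0)/(3 - 4), 2))**4 = (-((-4 + 0)/(3 - 4) + 2))**4 = (-(-4/(-1) + 2))**4 = (-(-4*(-1) + 2))**4 = (-(4 + 2))**4 = (-1*6)**4 = (-6)**4 = 1296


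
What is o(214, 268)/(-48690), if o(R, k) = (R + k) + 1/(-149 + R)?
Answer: -31331/3164850 ≈ -0.0098997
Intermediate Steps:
o(R, k) = R + k + 1/(-149 + R)
o(214, 268)/(-48690) = ((1 + 214² - 149*214 - 149*268 + 214*268)/(-149 + 214))/(-48690) = ((1 + 45796 - 31886 - 39932 + 57352)/65)*(-1/48690) = ((1/65)*31331)*(-1/48690) = (31331/65)*(-1/48690) = -31331/3164850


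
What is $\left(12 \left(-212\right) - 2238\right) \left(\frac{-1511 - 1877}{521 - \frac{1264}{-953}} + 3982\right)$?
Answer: $- \frac{1351884550500}{71111} \approx -1.9011 \cdot 10^{7}$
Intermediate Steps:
$\left(12 \left(-212\right) - 2238\right) \left(\frac{-1511 - 1877}{521 - \frac{1264}{-953}} + 3982\right) = \left(-2544 - 2238\right) \left(- \frac{3388}{521 - - \frac{1264}{953}} + 3982\right) = - 4782 \left(- \frac{3388}{521 + \frac{1264}{953}} + 3982\right) = - 4782 \left(- \frac{3388}{\frac{497777}{953}} + 3982\right) = - 4782 \left(\left(-3388\right) \frac{953}{497777} + 3982\right) = - 4782 \left(- \frac{461252}{71111} + 3982\right) = \left(-4782\right) \frac{282702750}{71111} = - \frac{1351884550500}{71111}$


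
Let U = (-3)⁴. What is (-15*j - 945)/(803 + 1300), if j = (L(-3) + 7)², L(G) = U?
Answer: -39035/701 ≈ -55.685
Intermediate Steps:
U = 81
L(G) = 81
j = 7744 (j = (81 + 7)² = 88² = 7744)
(-15*j - 945)/(803 + 1300) = (-15*7744 - 945)/(803 + 1300) = (-116160 - 945)/2103 = -117105*1/2103 = -39035/701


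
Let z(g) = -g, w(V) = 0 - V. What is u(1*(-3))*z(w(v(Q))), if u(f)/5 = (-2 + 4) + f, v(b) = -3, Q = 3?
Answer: 15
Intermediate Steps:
w(V) = -V
u(f) = 10 + 5*f (u(f) = 5*((-2 + 4) + f) = 5*(2 + f) = 10 + 5*f)
u(1*(-3))*z(w(v(Q))) = (10 + 5*(1*(-3)))*(-(-1)*(-3)) = (10 + 5*(-3))*(-1*3) = (10 - 15)*(-3) = -5*(-3) = 15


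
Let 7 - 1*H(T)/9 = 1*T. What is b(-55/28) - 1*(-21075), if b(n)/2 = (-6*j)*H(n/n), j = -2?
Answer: 22371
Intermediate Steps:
H(T) = 63 - 9*T
b(n) = 1296 (b(n) = 2*((-6*(-2))*(63 - 9*n/n)) = 2*(12*(63 - 9*1)) = 2*(12*(63 - 9)) = 2*(12*54) = 2*648 = 1296)
b(-55/28) - 1*(-21075) = 1296 - 1*(-21075) = 1296 + 21075 = 22371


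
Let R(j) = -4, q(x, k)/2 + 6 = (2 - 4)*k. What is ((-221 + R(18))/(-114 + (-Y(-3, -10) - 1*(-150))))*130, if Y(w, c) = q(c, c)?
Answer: -14625/4 ≈ -3656.3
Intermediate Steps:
q(x, k) = -12 - 4*k (q(x, k) = -12 + 2*((2 - 4)*k) = -12 + 2*(-2*k) = -12 - 4*k)
Y(w, c) = -12 - 4*c
((-221 + R(18))/(-114 + (-Y(-3, -10) - 1*(-150))))*130 = ((-221 - 4)/(-114 + (-(-12 - 4*(-10)) - 1*(-150))))*130 = -225/(-114 + (-(-12 + 40) + 150))*130 = -225/(-114 + (-1*28 + 150))*130 = -225/(-114 + (-28 + 150))*130 = -225/(-114 + 122)*130 = -225/8*130 = -14625/4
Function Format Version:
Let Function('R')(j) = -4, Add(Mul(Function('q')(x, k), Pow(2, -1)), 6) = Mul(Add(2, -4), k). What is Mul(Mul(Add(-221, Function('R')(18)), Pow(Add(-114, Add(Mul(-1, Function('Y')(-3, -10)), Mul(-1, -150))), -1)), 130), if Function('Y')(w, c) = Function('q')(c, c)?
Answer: Rational(-14625, 4) ≈ -3656.3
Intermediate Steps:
Function('q')(x, k) = Add(-12, Mul(-4, k)) (Function('q')(x, k) = Add(-12, Mul(2, Mul(Add(2, -4), k))) = Add(-12, Mul(2, Mul(-2, k))) = Add(-12, Mul(-4, k)))
Function('Y')(w, c) = Add(-12, Mul(-4, c))
Mul(Mul(Add(-221, Function('R')(18)), Pow(Add(-114, Add(Mul(-1, Function('Y')(-3, -10)), Mul(-1, -150))), -1)), 130) = Mul(Mul(Add(-221, -4), Pow(Add(-114, Add(Mul(-1, Add(-12, Mul(-4, -10))), Mul(-1, -150))), -1)), 130) = Mul(Mul(-225, Pow(Add(-114, Add(Mul(-1, Add(-12, 40)), 150)), -1)), 130) = Mul(Mul(-225, Pow(Add(-114, Add(Mul(-1, 28), 150)), -1)), 130) = Mul(Mul(-225, Pow(Add(-114, Add(-28, 150)), -1)), 130) = Mul(Mul(-225, Pow(Add(-114, 122), -1)), 130) = Mul(Mul(-225, Pow(8, -1)), 130) = Mul(Mul(-225, Rational(1, 8)), 130) = Mul(Rational(-225, 8), 130) = Rational(-14625, 4)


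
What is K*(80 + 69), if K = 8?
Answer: 1192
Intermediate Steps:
K*(80 + 69) = 8*(80 + 69) = 8*149 = 1192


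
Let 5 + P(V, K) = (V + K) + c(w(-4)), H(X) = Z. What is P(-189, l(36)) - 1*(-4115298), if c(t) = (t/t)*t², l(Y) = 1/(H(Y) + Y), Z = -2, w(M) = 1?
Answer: 139913571/34 ≈ 4.1151e+6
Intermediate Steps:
H(X) = -2
l(Y) = 1/(-2 + Y)
c(t) = t² (c(t) = 1*t² = t²)
P(V, K) = -4 + K + V (P(V, K) = -5 + ((V + K) + 1²) = -5 + ((K + V) + 1) = -5 + (1 + K + V) = -4 + K + V)
P(-189, l(36)) - 1*(-4115298) = (-4 + 1/(-2 + 36) - 189) - 1*(-4115298) = (-4 + 1/34 - 189) + 4115298 = -6561/34 + 4115298 = 139913571/34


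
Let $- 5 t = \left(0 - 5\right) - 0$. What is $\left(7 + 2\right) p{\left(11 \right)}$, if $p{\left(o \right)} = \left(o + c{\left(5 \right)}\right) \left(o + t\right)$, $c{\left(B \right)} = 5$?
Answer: $1728$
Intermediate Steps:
$t = 1$ ($t = - \frac{\left(0 - 5\right) - 0}{5} = - \frac{\left(0 - 5\right) + 0}{5} = - \frac{-5 + 0}{5} = \left(- \frac{1}{5}\right) \left(-5\right) = 1$)
$p{\left(o \right)} = \left(1 + o\right) \left(5 + o\right)$ ($p{\left(o \right)} = \left(o + 5\right) \left(o + 1\right) = \left(5 + o\right) \left(1 + o\right) = \left(1 + o\right) \left(5 + o\right)$)
$\left(7 + 2\right) p{\left(11 \right)} = \left(7 + 2\right) \left(5 + 11^{2} + 6 \cdot 11\right) = 9 \left(5 + 121 + 66\right) = 9 \cdot 192 = 1728$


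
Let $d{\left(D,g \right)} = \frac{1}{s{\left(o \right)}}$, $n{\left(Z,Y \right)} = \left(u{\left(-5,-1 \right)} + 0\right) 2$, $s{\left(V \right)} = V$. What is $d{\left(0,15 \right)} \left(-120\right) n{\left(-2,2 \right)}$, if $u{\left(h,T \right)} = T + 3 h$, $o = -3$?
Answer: $-1280$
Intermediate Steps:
$n{\left(Z,Y \right)} = -32$ ($n{\left(Z,Y \right)} = \left(\left(-1 + 3 \left(-5\right)\right) + 0\right) 2 = \left(\left(-1 - 15\right) + 0\right) 2 = \left(-16 + 0\right) 2 = \left(-16\right) 2 = -32$)
$d{\left(D,g \right)} = - \frac{1}{3}$ ($d{\left(D,g \right)} = \frac{1}{-3} = - \frac{1}{3}$)
$d{\left(0,15 \right)} \left(-120\right) n{\left(-2,2 \right)} = \left(- \frac{1}{3}\right) \left(-120\right) \left(-32\right) = 40 \left(-32\right) = -1280$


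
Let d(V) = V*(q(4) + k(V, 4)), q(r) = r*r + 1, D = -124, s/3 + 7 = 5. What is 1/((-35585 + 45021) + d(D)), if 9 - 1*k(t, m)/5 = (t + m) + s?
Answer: -1/76372 ≈ -1.3094e-5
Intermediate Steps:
s = -6 (s = -21 + 3*5 = -21 + 15 = -6)
q(r) = 1 + r² (q(r) = r² + 1 = 1 + r²)
k(t, m) = 75 - 5*m - 5*t (k(t, m) = 45 - 5*((t + m) - 6) = 45 - 5*((m + t) - 6) = 45 - 5*(-6 + m + t) = 45 + (30 - 5*m - 5*t) = 75 - 5*m - 5*t)
d(V) = V*(72 - 5*V) (d(V) = V*((1 + 4²) + (75 - 5*4 - 5*V)) = V*((1 + 16) + (75 - 20 - 5*V)) = V*(17 + (55 - 5*V)) = V*(72 - 5*V))
1/((-35585 + 45021) + d(D)) = 1/((-35585 + 45021) - 124*(72 - 5*(-124))) = 1/(9436 - 124*(72 + 620)) = 1/(9436 - 124*692) = 1/(9436 - 85808) = 1/(-76372) = -1/76372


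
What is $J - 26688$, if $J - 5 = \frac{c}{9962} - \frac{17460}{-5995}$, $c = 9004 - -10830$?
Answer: $- \frac{159327435442}{5972219} \approx -26678.0$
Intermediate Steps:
$c = 19834$ ($c = 9004 + 10830 = 19834$)
$J = \frac{59145230}{5972219}$ ($J = 5 + \left(\frac{19834}{9962} - \frac{17460}{-5995}\right) = 5 + \left(19834 \cdot \frac{1}{9962} - - \frac{3492}{1199}\right) = 5 + \left(\frac{9917}{4981} + \frac{3492}{1199}\right) = 5 + \frac{29284135}{5972219} = \frac{59145230}{5972219} \approx 9.9034$)
$J - 26688 = \frac{59145230}{5972219} - 26688 = - \frac{159327435442}{5972219}$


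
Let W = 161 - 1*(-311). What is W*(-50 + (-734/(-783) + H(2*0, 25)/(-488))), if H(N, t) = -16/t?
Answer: -27651097648/1194075 ≈ -23157.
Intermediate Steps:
W = 472 (W = 161 + 311 = 472)
W*(-50 + (-734/(-783) + H(2*0, 25)/(-488))) = 472*(-50 + (-734/(-783) - 16/25/(-488))) = 472*(-50 + (-734*(-1/783) - 16*1/25*(-1/488))) = 472*(-50 + (734/783 - 16/25*(-1/488))) = 472*(-50 + (734/783 + 2/1525)) = 472*(-50 + 1120916/1194075) = 472*(-58582834/1194075) = -27651097648/1194075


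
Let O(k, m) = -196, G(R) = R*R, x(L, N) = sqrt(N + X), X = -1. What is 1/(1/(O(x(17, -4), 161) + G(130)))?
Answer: 16704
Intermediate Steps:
x(L, N) = sqrt(-1 + N) (x(L, N) = sqrt(N - 1) = sqrt(-1 + N))
G(R) = R**2
1/(1/(O(x(17, -4), 161) + G(130))) = 1/(1/(-196 + 130**2)) = 1/(1/(-196 + 16900)) = 1/(1/16704) = 16704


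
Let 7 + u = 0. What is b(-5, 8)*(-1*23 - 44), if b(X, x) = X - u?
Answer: -134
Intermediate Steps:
u = -7 (u = -7 + 0 = -7)
b(X, x) = 7 + X (b(X, x) = X - 1*(-7) = X + 7 = 7 + X)
b(-5, 8)*(-1*23 - 44) = (7 - 5)*(-1*23 - 44) = 2*(-23 - 44) = 2*(-67) = -134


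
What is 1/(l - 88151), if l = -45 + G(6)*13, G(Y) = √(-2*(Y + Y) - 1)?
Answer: -88196/7778538641 - 65*I/7778538641 ≈ -1.1338e-5 - 8.3563e-9*I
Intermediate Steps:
G(Y) = √(-1 - 4*Y) (G(Y) = √(-4*Y - 1) = √(-1 - 4*Y))
l = -45 + 65*I (l = -45 + √(-1 - 4*6)*13 = -45 + √(-1 - 24)*13 = -45 + √(-25)*13 = -45 + (5*I)*13 = -45 + 65*I ≈ -45.0 + 65.0*I)
1/(l - 88151) = 1/((-45 + 65*I) - 88151) = 1/(-88196 + 65*I) = (-88196 - 65*I)/7778538641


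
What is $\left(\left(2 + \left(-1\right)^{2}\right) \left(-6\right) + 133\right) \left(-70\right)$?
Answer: $-8050$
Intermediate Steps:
$\left(\left(2 + \left(-1\right)^{2}\right) \left(-6\right) + 133\right) \left(-70\right) = \left(\left(2 + 1\right) \left(-6\right) + 133\right) \left(-70\right) = \left(3 \left(-6\right) + 133\right) \left(-70\right) = \left(-18 + 133\right) \left(-70\right) = 115 \left(-70\right) = -8050$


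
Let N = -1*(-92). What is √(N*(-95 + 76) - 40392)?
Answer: 14*I*√215 ≈ 205.28*I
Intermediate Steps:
N = 92
√(N*(-95 + 76) - 40392) = √(92*(-95 + 76) - 40392) = √(92*(-19) - 40392) = √(-1748 - 40392) = √(-42140) = 14*I*√215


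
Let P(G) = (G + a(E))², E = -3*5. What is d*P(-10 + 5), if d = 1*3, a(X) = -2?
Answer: 147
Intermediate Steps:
E = -15
d = 3
P(G) = (-2 + G)² (P(G) = (G - 2)² = (-2 + G)²)
d*P(-10 + 5) = 3*(-2 + (-10 + 5))² = 3*(-2 - 5)² = 3*(-7)² = 3*49 = 147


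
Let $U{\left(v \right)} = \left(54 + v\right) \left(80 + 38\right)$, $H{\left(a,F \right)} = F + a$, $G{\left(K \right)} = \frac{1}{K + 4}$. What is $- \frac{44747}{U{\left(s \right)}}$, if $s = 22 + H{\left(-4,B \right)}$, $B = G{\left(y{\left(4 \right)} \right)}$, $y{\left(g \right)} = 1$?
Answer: $- \frac{223735}{42598} \approx -5.2522$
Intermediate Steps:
$G{\left(K \right)} = \frac{1}{4 + K}$
$B = \frac{1}{5}$ ($B = \frac{1}{4 + 1} = \frac{1}{5} \approx 0.2$)
$s = \frac{91}{5}$ ($s = 22 + \left(\frac{1}{5} - 4\right) = 22 - \frac{19}{5} = \frac{91}{5} \approx 18.2$)
$U{\left(v \right)} = 6372 + 118 v$ ($U{\left(v \right)} = \left(54 + v\right) 118 = 6372 + 118 v$)
$- \frac{44747}{U{\left(s \right)}} = - \frac{44747}{6372 + 118 \cdot \frac{91}{5}} = - \frac{44747}{6372 + \frac{10738}{5}} = - \frac{44747}{\frac{42598}{5}} = \left(-44747\right) \frac{5}{42598} = - \frac{223735}{42598}$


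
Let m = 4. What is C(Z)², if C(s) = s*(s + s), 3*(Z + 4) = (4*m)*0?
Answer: 1024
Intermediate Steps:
Z = -4 (Z = -4 + ((4*4)*0)/3 = -4 + (16*0)/3 = -4 + (⅓)*0 = -4 + 0 = -4)
C(s) = 2*s² (C(s) = s*(2*s) = 2*s²)
C(Z)² = (2*(-4)²)² = (2*16)² = 32² = 1024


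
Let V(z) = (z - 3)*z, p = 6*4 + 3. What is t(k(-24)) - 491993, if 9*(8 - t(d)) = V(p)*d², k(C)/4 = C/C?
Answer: -493137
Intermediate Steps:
p = 27 (p = 24 + 3 = 27)
V(z) = z*(-3 + z) (V(z) = (-3 + z)*z = z*(-3 + z))
k(C) = 4 (k(C) = 4*(C/C) = 4*1 = 4)
t(d) = 8 - 72*d² (t(d) = 8 - 27*(-3 + 27)*d²/9 = 8 - 27*24*d²/9 = 8 - 72*d²)
t(k(-24)) - 491993 = (8 - 72*4²) - 491993 = (8 - 72*16) - 491993 = (8 - 1152) - 491993 = -1144 - 491993 = -493137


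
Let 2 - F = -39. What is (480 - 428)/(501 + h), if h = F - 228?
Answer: 26/157 ≈ 0.16561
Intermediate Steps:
F = 41 (F = 2 - 1*(-39) = 2 + 39 = 41)
h = -187 (h = 41 - 228 = -187)
(480 - 428)/(501 + h) = (480 - 428)/(501 - 187) = 52/314 = 52*(1/314) = 26/157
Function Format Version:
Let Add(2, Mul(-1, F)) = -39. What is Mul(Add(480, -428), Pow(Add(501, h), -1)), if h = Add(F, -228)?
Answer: Rational(26, 157) ≈ 0.16561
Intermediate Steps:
F = 41 (F = Add(2, Mul(-1, -39)) = Add(2, 39) = 41)
h = -187 (h = Add(41, -228) = -187)
Mul(Add(480, -428), Pow(Add(501, h), -1)) = Mul(Add(480, -428), Pow(Add(501, -187), -1)) = Mul(52, Pow(314, -1)) = Mul(52, Rational(1, 314)) = Rational(26, 157)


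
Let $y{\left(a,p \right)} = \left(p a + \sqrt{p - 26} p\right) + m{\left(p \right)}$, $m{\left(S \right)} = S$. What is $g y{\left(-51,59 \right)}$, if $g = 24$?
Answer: $-70800 + 1416 \sqrt{33} \approx -62666.0$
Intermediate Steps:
$y{\left(a,p \right)} = p + a p + p \sqrt{-26 + p}$ ($y{\left(a,p \right)} = \left(p a + \sqrt{p - 26} p\right) + p = \left(a p + \sqrt{-26 + p} p\right) + p = \left(a p + p \sqrt{-26 + p}\right) + p = p + a p + p \sqrt{-26 + p}$)
$g y{\left(-51,59 \right)} = 24 \cdot 59 \left(1 - 51 + \sqrt{-26 + 59}\right) = 24 \cdot 59 \left(1 - 51 + \sqrt{33}\right) = 24 \cdot 59 \left(-50 + \sqrt{33}\right) = 24 \left(-2950 + 59 \sqrt{33}\right) = -70800 + 1416 \sqrt{33}$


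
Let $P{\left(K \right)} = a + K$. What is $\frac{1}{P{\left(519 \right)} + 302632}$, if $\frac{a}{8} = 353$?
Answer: $\frac{1}{305975} \approx 3.2682 \cdot 10^{-6}$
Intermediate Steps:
$a = 2824$ ($a = 8 \cdot 353 = 2824$)
$P{\left(K \right)} = 2824 + K$
$\frac{1}{P{\left(519 \right)} + 302632} = \frac{1}{\left(2824 + 519\right) + 302632} = \frac{1}{3343 + 302632} = \frac{1}{305975}$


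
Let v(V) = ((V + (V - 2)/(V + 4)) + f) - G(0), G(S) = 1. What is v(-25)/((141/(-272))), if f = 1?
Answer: 45152/987 ≈ 45.747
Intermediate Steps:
v(V) = V + (-2 + V)/(4 + V) (v(V) = ((V + (V - 2)/(V + 4)) + 1) - 1*1 = ((V + (-2 + V)/(4 + V)) + 1) - 1 = (1 + V + (-2 + V)/(4 + V)) - 1 = V + (-2 + V)/(4 + V))
v(-25)/((141/(-272))) = ((-2 + (-25)² + 5*(-25))/(4 - 25))/((141/(-272))) = ((-2 + 625 - 125)/(-21))/((141*(-1/272))) = (-1/21*498)/(-141/272) = -166/7*(-272/141) = 45152/987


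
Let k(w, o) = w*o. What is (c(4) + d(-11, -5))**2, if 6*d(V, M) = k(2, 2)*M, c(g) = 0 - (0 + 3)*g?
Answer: 2116/9 ≈ 235.11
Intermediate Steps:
k(w, o) = o*w
c(g) = -3*g (c(g) = 0 - 3*g = -3*g)
d(V, M) = 2*M/3 (d(V, M) = ((2*2)*M)/6 = (4*M)/6 = 2*M/3)
(c(4) + d(-11, -5))**2 = (-3*4 + (2/3)*(-5))**2 = (-12 - 10/3)**2 = (-46/3)**2 = 2116/9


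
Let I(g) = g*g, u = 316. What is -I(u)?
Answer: -99856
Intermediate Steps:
I(g) = g**2
-I(u) = -1*316**2 = -1*99856 = -99856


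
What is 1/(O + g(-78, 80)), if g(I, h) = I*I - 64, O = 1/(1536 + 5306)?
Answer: 6842/41188841 ≈ 0.00016611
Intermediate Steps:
O = 1/6842 ≈ 0.00014616
g(I, h) = -64 + I² (g(I, h) = I² - 64 = -64 + I²)
1/(O + g(-78, 80)) = 1/(1/6842 + (-64 + (-78)²)) = 1/(1/6842 + (-64 + 6084)) = 1/(1/6842 + 6020) = 1/(41188841/6842) = 6842/41188841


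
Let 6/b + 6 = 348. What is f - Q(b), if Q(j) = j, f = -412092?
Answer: -23489245/57 ≈ -4.1209e+5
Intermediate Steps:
b = 1/57 (b = 6/(-6 + 348) = 6/342 = 6*(1/342) = 1/57 ≈ 0.017544)
f - Q(b) = -412092 - 1*1/57 = -412092 - 1/57 = -23489245/57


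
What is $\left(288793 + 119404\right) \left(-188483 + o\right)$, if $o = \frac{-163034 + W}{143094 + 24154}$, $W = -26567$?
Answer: $- \frac{12867836657173845}{167248} \approx -7.6939 \cdot 10^{10}$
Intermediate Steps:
$o = - \frac{189601}{167248}$ ($o = \frac{-163034 - 26567}{143094 + 24154} = - \frac{189601}{167248} \approx -1.1337$)
$\left(288793 + 119404\right) \left(-188483 + o\right) = \left(288793 + 119404\right) \left(-188483 - \frac{189601}{167248}\right) = 408197 \left(- \frac{31523594385}{167248}\right) = - \frac{12867836657173845}{167248}$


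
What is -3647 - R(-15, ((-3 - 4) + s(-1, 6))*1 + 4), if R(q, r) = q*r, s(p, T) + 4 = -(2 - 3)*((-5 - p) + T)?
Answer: -3722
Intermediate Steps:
s(p, T) = -9 + T - p (s(p, T) = -4 - (2 - 3)*((-5 - p) + T) = -4 - (-1)*(-5 + T - p) = -4 - (5 + p - T) = -4 + (-5 + T - p) = -9 + T - p)
-3647 - R(-15, ((-3 - 4) + s(-1, 6))*1 + 4) = -3647 - (-15)*(((-3 - 4) + (-9 + 6 - 1*(-1)))*1 + 4) = -3647 - (-15)*((-7 + (-9 + 6 + 1))*1 + 4) = -3647 - (-15)*((-7 - 2)*1 + 4) = -3647 - (-15)*(-9*1 + 4) = -3647 - (-15)*(-9 + 4) = -3647 - (-15)*(-5) = -3647 - 1*75 = -3647 - 75 = -3722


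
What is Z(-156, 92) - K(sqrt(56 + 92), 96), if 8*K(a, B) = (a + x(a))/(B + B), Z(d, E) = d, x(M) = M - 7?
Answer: -239609/1536 - sqrt(37)/384 ≈ -156.01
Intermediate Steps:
x(M) = -7 + M
K(a, B) = (-7 + 2*a)/(16*B) (K(a, B) = ((a + (-7 + a))/(B + B))/8 = ((-7 + 2*a)/((2*B)))/8 = ((-7 + 2*a)*(1/(2*B)))/8 = ((-7 + 2*a)/(2*B))/8 = (-7 + 2*a)/(16*B))
Z(-156, 92) - K(sqrt(56 + 92), 96) = -156 - (-7 + 2*sqrt(56 + 92))/(16*96) = -156 - (-7 + 2*sqrt(148))/(16*96) = -156 - (-7 + 2*(2*sqrt(37)))/(16*96) = -156 - (-7 + 4*sqrt(37))/(16*96) = -156 - (-7/1536 + sqrt(37)/384) = -156 + (7/1536 - sqrt(37)/384) = -239609/1536 - sqrt(37)/384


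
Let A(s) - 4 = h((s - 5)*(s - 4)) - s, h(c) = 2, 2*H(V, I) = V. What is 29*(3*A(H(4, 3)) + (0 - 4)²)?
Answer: 812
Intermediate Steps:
H(V, I) = V/2
A(s) = 6 - s (A(s) = 4 + (2 - s) = 6 - s)
29*(3*A(H(4, 3)) + (0 - 4)²) = 29*(3*(6 - 4/2) + (0 - 4)²) = 29*(3*(6 - 1*2) + (-4)²) = 29*(3*(6 - 2) + 16) = 29*(3*4 + 16) = 29*(12 + 16) = 29*28 = 812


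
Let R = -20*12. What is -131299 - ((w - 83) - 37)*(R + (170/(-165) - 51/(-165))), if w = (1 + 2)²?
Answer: -8691048/55 ≈ -1.5802e+5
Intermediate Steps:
R = -240
w = 9 (w = 3² = 9)
-131299 - ((w - 83) - 37)*(R + (170/(-165) - 51/(-165))) = -131299 - ((9 - 83) - 37)*(-240 + (170/(-165) - 51/(-165))) = -131299 - (-74 - 37)*(-240 + (170*(-1/165) - 51*(-1/165))) = -131299 - (-111)*(-240 + (-34/33 + 17/55)) = -131299 - (-111)*(-240 - 119/165) = -131299 - (-111)*(-39719)/165 = -131299 - 1*1469603/55 = -131299 - 1469603/55 = -8691048/55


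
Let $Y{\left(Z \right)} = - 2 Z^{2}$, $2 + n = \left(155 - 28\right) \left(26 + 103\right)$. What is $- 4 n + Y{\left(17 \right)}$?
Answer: $-66102$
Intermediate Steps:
$n = 16381$ ($n = -2 + \left(155 - 28\right) \left(26 + 103\right) = -2 + 127 \cdot 129 = -2 + 16383 = 16381$)
$- 4 n + Y{\left(17 \right)} = \left(-4\right) 16381 - 2 \cdot 17^{2} = -65524 - 578 = -66102$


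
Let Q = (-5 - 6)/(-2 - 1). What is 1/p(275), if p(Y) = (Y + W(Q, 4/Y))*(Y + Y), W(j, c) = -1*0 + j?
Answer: 3/459800 ≈ 6.5246e-6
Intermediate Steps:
Q = 11/3 (Q = -11/(-3) = -11*(-⅓) = 11/3 ≈ 3.6667)
W(j, c) = j (W(j, c) = 0 + j = j)
p(Y) = 2*Y*(11/3 + Y) (p(Y) = (Y + 11/3)*(Y + Y) = (11/3 + Y)*(2*Y) = 2*Y*(11/3 + Y))
1/p(275) = 1/((⅔)*275*(11 + 3*275)) = 1/((⅔)*275*(11 + 825)) = 1/((⅔)*275*836) = 1/(459800/3) = 3/459800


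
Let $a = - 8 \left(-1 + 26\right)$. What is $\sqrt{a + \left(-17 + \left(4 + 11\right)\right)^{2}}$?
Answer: $14 i \approx 14.0 i$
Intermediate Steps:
$a = -200$ ($a = \left(-8\right) 25 = -200$)
$\sqrt{a + \left(-17 + \left(4 + 11\right)\right)^{2}} = \sqrt{-200 + \left(-17 + \left(4 + 11\right)\right)^{2}} = \sqrt{-200 + \left(-17 + 15\right)^{2}} = \sqrt{-200 + \left(-2\right)^{2}} = \sqrt{-200 + 4} = \sqrt{-196} = 14 i$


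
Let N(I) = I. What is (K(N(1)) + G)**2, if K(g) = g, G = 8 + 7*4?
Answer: 1369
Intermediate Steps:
G = 36 (G = 8 + 28 = 36)
(K(N(1)) + G)**2 = (1 + 36)**2 = 37**2 = 1369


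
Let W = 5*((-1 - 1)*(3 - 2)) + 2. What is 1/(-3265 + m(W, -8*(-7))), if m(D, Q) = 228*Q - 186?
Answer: 1/9317 ≈ 0.00010733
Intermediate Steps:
W = -8 (W = 5*(-2*1) + 2 = 5*(-2) + 2 = -10 + 2 = -8)
m(D, Q) = -186 + 228*Q
1/(-3265 + m(W, -8*(-7))) = 1/(-3265 + (-186 + 228*(-8*(-7)))) = 1/(-3265 + (-186 + 228*56)) = 1/(-3265 + (-186 + 12768)) = 1/(-3265 + 12582) = 1/9317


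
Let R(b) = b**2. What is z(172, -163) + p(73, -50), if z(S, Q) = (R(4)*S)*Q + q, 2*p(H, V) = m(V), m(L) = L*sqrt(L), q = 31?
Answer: -448545 - 125*I*sqrt(2) ≈ -4.4855e+5 - 176.78*I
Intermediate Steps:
m(L) = L**(3/2)
p(H, V) = V**(3/2)/2
z(S, Q) = 31 + 16*Q*S (z(S, Q) = (4**2*S)*Q + 31 = (16*S)*Q + 31 = 16*Q*S + 31 = 31 + 16*Q*S)
z(172, -163) + p(73, -50) = (31 + 16*(-163)*172) + (-50)**(3/2)/2 = (31 - 448576) + (-250*I*sqrt(2))/2 = -448545 - 125*I*sqrt(2)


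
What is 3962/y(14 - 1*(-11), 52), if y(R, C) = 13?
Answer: 3962/13 ≈ 304.77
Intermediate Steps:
3962/y(14 - 1*(-11), 52) = 3962/13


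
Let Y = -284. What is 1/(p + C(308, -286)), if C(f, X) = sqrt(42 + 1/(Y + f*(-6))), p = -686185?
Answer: -1462946420/1003851889118157 - 2*sqrt(47726419)/1003851889118157 ≈ -1.4573e-6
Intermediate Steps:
C(f, X) = sqrt(42 + 1/(-284 - 6*f)) (C(f, X) = sqrt(42 + 1/(-284 + f*(-6))) = sqrt(42 + 1/(-284 - 6*f)))
1/(p + C(308, -286)) = 1/(-686185 + sqrt(2)*sqrt((11927 + 252*308)/(142 + 3*308))/2) = 1/(-686185 + sqrt(2)*sqrt((11927 + 77616)/(142 + 924))/2) = 1/(-686185 + sqrt(2)*sqrt(89543/1066)/2) = 1/(-686185 + sqrt(2)*(sqrt(95452838)/1066)/2) = 1/(-686185 + sqrt(47726419)/1066)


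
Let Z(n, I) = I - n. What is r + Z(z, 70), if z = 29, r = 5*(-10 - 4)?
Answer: -29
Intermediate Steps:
r = -70 (r = 5*(-14) = -70)
r + Z(z, 70) = -70 + (70 - 1*29) = -70 + (70 - 29) = -70 + 41 = -29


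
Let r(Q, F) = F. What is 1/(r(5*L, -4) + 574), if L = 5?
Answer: 1/570 ≈ 0.0017544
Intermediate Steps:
1/(r(5*L, -4) + 574) = 1/(-4 + 574) = 1/570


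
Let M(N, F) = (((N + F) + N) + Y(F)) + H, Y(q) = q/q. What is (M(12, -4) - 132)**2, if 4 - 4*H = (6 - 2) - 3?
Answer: 194481/16 ≈ 12155.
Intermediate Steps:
Y(q) = 1
H = 3/4 (H = 1 - ((6 - 2) - 3)/4 = 1 - (4 - 3)/4 = 1 - 1/4*1 = 1 - 1/4 = 3/4 ≈ 0.75000)
M(N, F) = 7/4 + F + 2*N (M(N, F) = (((N + F) + N) + 1) + 3/4 = (((F + N) + N) + 1) + 3/4 = ((F + 2*N) + 1) + 3/4 = (1 + F + 2*N) + 3/4 = 7/4 + F + 2*N)
(M(12, -4) - 132)**2 = ((7/4 - 4 + 2*12) - 132)**2 = ((7/4 - 4 + 24) - 132)**2 = (87/4 - 132)**2 = (-441/4)**2 = 194481/16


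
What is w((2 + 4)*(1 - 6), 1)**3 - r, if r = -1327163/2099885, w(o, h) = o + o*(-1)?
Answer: 1327163/2099885 ≈ 0.63202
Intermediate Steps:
w(o, h) = 0 (w(o, h) = o - o = 0)
r = -1327163/2099885 (r = -1327163*1/2099885 = -1327163/2099885 ≈ -0.63202)
w((2 + 4)*(1 - 6), 1)**3 - r = 0**3 - 1*(-1327163/2099885) = 0 + 1327163/2099885 = 1327163/2099885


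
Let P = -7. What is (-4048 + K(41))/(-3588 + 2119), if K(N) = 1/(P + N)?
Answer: 10587/3842 ≈ 2.7556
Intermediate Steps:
K(N) = 1/(-7 + N)
(-4048 + K(41))/(-3588 + 2119) = (-4048 + 1/(-7 + 41))/(-3588 + 2119) = (-4048 + 1/34)/(-1469) = (-4048 + 1/34)*(-1/1469) = -137631/34*(-1/1469) = 10587/3842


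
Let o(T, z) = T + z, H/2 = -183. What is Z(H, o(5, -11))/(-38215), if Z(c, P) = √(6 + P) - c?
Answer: -366/38215 ≈ -0.0095774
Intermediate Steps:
H = -366 (H = 2*(-183) = -366)
Z(H, o(5, -11))/(-38215) = (√(6 + (5 - 11)) - 1*(-366))/(-38215) = (√(6 - 6) + 366)*(-1/38215) = (√0 + 366)*(-1/38215) = (0 + 366)*(-1/38215) = 366*(-1/38215) = -366/38215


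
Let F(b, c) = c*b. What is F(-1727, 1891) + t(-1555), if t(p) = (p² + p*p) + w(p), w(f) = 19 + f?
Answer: 1568757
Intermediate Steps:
F(b, c) = b*c
t(p) = 19 + p + 2*p² (t(p) = (p² + p*p) + (19 + p) = (p² + p²) + (19 + p) = 2*p² + (19 + p) = 19 + p + 2*p²)
F(-1727, 1891) + t(-1555) = -1727*1891 + (19 - 1555 + 2*(-1555)²) = -3265757 + (19 - 1555 + 2*2418025) = -3265757 + (19 - 1555 + 4836050) = -3265757 + 4834514 = 1568757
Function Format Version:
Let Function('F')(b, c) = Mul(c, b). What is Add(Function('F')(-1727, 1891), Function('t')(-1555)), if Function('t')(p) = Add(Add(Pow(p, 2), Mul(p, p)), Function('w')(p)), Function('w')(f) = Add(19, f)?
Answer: 1568757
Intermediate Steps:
Function('F')(b, c) = Mul(b, c)
Function('t')(p) = Add(19, p, Mul(2, Pow(p, 2))) (Function('t')(p) = Add(Add(Pow(p, 2), Mul(p, p)), Add(19, p)) = Add(Add(Pow(p, 2), Pow(p, 2)), Add(19, p)) = Add(Mul(2, Pow(p, 2)), Add(19, p)) = Add(19, p, Mul(2, Pow(p, 2))))
Add(Function('F')(-1727, 1891), Function('t')(-1555)) = Add(Mul(-1727, 1891), Add(19, -1555, Mul(2, Pow(-1555, 2)))) = Add(-3265757, Add(19, -1555, Mul(2, 2418025))) = Add(-3265757, Add(19, -1555, 4836050)) = Add(-3265757, 4834514) = 1568757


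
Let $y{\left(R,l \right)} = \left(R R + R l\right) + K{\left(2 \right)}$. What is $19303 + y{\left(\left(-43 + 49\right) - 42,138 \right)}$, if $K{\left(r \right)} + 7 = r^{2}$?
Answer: $15628$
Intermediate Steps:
$K{\left(r \right)} = -7 + r^{2}$
$y{\left(R,l \right)} = -3 + R^{2} + R l$ ($y{\left(R,l \right)} = \left(R R + R l\right) - \left(7 - 2^{2}\right) = \left(R^{2} + R l\right) + \left(-7 + 4\right) = \left(R^{2} + R l\right) - 3 = -3 + R^{2} + R l$)
$19303 + y{\left(\left(-43 + 49\right) - 42,138 \right)} = 19303 + \left(-3 + \left(\left(-43 + 49\right) - 42\right)^{2} + \left(\left(-43 + 49\right) - 42\right) 138\right) = 19303 + \left(-3 + \left(6 - 42\right)^{2} + \left(6 - 42\right) 138\right) = 19303 - \left(4971 - 1296\right) = 19303 - 3675 = 15628$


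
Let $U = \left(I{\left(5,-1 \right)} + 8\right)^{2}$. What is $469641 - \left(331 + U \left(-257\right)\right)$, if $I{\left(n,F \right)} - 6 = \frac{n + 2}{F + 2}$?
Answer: $582647$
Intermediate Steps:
$I{\left(n,F \right)} = 6 + \frac{2 + n}{2 + F}$ ($I{\left(n,F \right)} = 6 + \frac{n + 2}{F + 2} = 6 + \frac{2 + n}{2 + F}$)
$U = 441$ ($U = \left(\frac{14 + 5 + 6 \left(-1\right)}{2 - 1} + 8\right)^{2} = \left(\frac{14 + 5 - 6}{1} + 8\right)^{2} = \left(1 \cdot 13 + 8\right)^{2} = \left(13 + 8\right)^{2} = 21^{2} = 441$)
$469641 - \left(331 + U \left(-257\right)\right) = 469641 - \left(331 + 441 \left(-257\right)\right) = 469641 - \left(331 - 113337\right) = 469641 - -113006 = 469641 + 113006 = 582647$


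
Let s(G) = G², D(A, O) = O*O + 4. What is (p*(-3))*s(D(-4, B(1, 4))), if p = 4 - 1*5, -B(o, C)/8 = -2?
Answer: 202800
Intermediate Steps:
B(o, C) = 16 (B(o, C) = -8*(-2) = 16)
D(A, O) = 4 + O² (D(A, O) = O² + 4 = 4 + O²)
p = -1 (p = 4 - 5 = -1)
(p*(-3))*s(D(-4, B(1, 4))) = (-1*(-3))*(4 + 16²)² = 3*(4 + 256)² = 3*260² = 3*67600 = 202800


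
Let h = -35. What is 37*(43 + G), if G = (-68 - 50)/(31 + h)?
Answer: 5365/2 ≈ 2682.5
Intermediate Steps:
G = 59/2 (G = (-68 - 50)/(31 - 35) = -118/(-4) = -118*(-¼) = 59/2 ≈ 29.500)
37*(43 + G) = 37*(43 + 59/2) = 37*(145/2) = 5365/2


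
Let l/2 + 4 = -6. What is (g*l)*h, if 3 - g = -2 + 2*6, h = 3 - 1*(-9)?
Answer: 1680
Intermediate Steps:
l = -20 (l = -8 + 2*(-6) = -8 - 12 = -20)
h = 12 (h = 3 + 9 = 12)
g = -7 (g = 3 - (-2 + 2*6) = 3 - (-2 + 12) = 3 - 1*10 = 3 - 10 = -7)
(g*l)*h = -7*(-20)*12 = 140*12 = 1680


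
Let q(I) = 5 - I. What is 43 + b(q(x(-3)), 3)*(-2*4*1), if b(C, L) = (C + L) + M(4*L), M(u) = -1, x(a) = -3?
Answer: -37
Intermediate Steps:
b(C, L) = -1 + C + L (b(C, L) = (C + L) - 1 = -1 + C + L)
43 + b(q(x(-3)), 3)*(-2*4*1) = 43 + (-1 + (5 - 1*(-3)) + 3)*(-2*4*1) = 43 + (-1 + (5 + 3) + 3)*(-8*1) = 43 + (-1 + 8 + 3)*(-8) = 43 + 10*(-8) = 43 - 80 = -37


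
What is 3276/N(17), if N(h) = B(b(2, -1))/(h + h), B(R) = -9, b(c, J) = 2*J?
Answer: -12376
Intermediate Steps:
N(h) = -9/(2*h) (N(h) = -9/(h + h) = -9*1/(2*h) = -9/(2*h))
3276/N(17) = 3276/((-9/2/17)) = 3276/((-9/2*1/17)) = 3276/(-9/34) = 3276*(-34/9) = -12376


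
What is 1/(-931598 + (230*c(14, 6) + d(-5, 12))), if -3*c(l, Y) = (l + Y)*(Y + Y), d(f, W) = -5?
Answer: -1/950003 ≈ -1.0526e-6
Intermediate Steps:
c(l, Y) = -2*Y*(Y + l)/3 (c(l, Y) = -(l + Y)*(Y + Y)/3 = -(Y + l)*2*Y/3 = -2*Y*(Y + l)/3)
1/(-931598 + (230*c(14, 6) + d(-5, 12))) = 1/(-931598 + (230*(-2/3*6*(6 + 14)) - 5)) = 1/(-931598 + (230*(-2/3*6*20) - 5)) = 1/(-931598 + (230*(-80) - 5)) = 1/(-931598 + (-18400 - 5)) = 1/(-931598 - 18405) = 1/(-950003) = -1/950003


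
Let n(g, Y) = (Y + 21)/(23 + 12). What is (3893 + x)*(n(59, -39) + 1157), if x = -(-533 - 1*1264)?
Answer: 46062826/7 ≈ 6.5804e+6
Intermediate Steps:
n(g, Y) = ⅗ + Y/35 (n(g, Y) = (21 + Y)/35 = (21 + Y)*(1/35) = ⅗ + Y/35)
x = 1797 (x = -(-533 - 1264) = -1*(-1797) = 1797)
(3893 + x)*(n(59, -39) + 1157) = (3893 + 1797)*((⅗ + (1/35)*(-39)) + 1157) = 5690*((⅗ - 39/35) + 1157) = 5690*(-18/35 + 1157) = 5690*(40477/35) = 46062826/7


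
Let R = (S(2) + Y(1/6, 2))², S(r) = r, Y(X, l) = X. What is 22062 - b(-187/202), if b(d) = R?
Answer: 794063/36 ≈ 22057.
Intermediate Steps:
R = 169/36 (R = (2 + 1/6)² = (2 + ⅙)² = (13/6)² = 169/36 ≈ 4.6944)
b(d) = 169/36
22062 - b(-187/202) = 22062 - 1*169/36 = 22062 - 169/36 = 794063/36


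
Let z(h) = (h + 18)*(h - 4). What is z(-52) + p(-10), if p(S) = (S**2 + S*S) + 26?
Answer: 2130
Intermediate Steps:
z(h) = (-4 + h)*(18 + h) (z(h) = (18 + h)*(-4 + h) = (-4 + h)*(18 + h))
p(S) = 26 + 2*S**2 (p(S) = (S**2 + S**2) + 26 = 2*S**2 + 26 = 26 + 2*S**2)
z(-52) + p(-10) = (-72 + (-52)**2 + 14*(-52)) + (26 + 2*(-10)**2) = (-72 + 2704 - 728) + (26 + 2*100) = 1904 + (26 + 200) = 1904 + 226 = 2130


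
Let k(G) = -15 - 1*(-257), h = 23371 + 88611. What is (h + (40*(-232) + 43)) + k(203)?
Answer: 102987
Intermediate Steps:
h = 111982
k(G) = 242 (k(G) = -15 + 257 = 242)
(h + (40*(-232) + 43)) + k(203) = (111982 + (40*(-232) + 43)) + 242 = (111982 + (-9280 + 43)) + 242 = (111982 - 9237) + 242 = 102745 + 242 = 102987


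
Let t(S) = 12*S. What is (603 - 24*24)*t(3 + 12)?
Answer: 4860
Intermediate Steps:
(603 - 24*24)*t(3 + 12) = (603 - 24*24)*(12*(3 + 12)) = (603 - 576)*(12*15) = 27*180 = 4860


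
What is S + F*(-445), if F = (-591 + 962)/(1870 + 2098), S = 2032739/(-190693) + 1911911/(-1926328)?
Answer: -9703727034891125/182199283590784 ≈ -53.259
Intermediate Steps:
S = -4280310096715/367337265304 (S = 2032739*(-1/190693) + 1911911*(-1/1926328) = -2032739/190693 - 1911911/1926328 = -4280310096715/367337265304 ≈ -11.652)
F = 371/3968 ≈ 0.093498
S + F*(-445) = -4280310096715/367337265304 + (371/3968)*(-445) = -4280310096715/367337265304 - 165095/3968 = -9703727034891125/182199283590784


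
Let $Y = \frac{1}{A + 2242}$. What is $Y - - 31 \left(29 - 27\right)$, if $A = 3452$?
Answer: $\frac{353029}{5694} \approx 62.0$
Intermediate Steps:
$Y = \frac{1}{5694}$ ($Y = \frac{1}{3452 + 2242} = \frac{1}{5694} \approx 0.00017562$)
$Y - - 31 \left(29 - 27\right) = \frac{1}{5694} - - 31 \left(29 - 27\right) = \frac{1}{5694} - \left(-31\right) 2 = \frac{1}{5694} - -62 = \frac{1}{5694} + 62 = \frac{353029}{5694}$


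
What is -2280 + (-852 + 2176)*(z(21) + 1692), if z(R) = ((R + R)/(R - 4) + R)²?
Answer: 857543316/289 ≈ 2.9673e+6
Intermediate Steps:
z(R) = (R + 2*R/(-4 + R))² (z(R) = ((2*R)/(-4 + R) + R)² = (2*R/(-4 + R) + R)² = (R + 2*R/(-4 + R))²)
-2280 + (-852 + 2176)*(z(21) + 1692) = -2280 + (-852 + 2176)*(21²*(-2 + 21)²/(-4 + 21)² + 1692) = -2280 + 1324*(441*19²/17² + 1692) = -2280 + 1324*(441*(1/289)*361 + 1692) = -2280 + 1324*(159201/289 + 1692) = -2280 + 1324*(648189/289) = -2280 + 858202236/289 = 857543316/289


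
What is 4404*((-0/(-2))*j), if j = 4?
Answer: 0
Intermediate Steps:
4404*((-0/(-2))*j) = 4404*(-0/(-2)*4) = 4404*(-0*(-1)/2*4) = 4404*(-5*0*4) = 4404*(0*4) = 4404*0 = 0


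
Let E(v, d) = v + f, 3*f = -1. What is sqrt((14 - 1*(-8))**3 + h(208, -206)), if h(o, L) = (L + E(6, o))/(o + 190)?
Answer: sqrt(15179454534)/1194 ≈ 103.19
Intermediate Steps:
f = -1/3 (f = (1/3)*(-1) = -1/3 ≈ -0.33333)
E(v, d) = -1/3 + v (E(v, d) = v - 1/3 = -1/3 + v)
h(o, L) = (17/3 + L)/(190 + o) (h(o, L) = (L + (-1/3 + 6))/(o + 190) = (L + 17/3)/(190 + o) = (17/3 + L)/(190 + o))
sqrt((14 - 1*(-8))**3 + h(208, -206)) = sqrt((14 - 1*(-8))**3 + (17/3 - 206)/(190 + 208)) = sqrt((14 + 8)**3 - 601/3/398) = sqrt(22**3 + (1/398)*(-601/3)) = sqrt(10648 - 601/1194) = sqrt(12713111/1194) = sqrt(15179454534)/1194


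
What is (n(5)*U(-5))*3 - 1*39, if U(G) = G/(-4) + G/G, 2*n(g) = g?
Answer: -177/8 ≈ -22.125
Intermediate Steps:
n(g) = g/2
U(G) = 1 - G/4 (U(G) = G*(-1/4) + 1 = -G/4 + 1 = 1 - G/4)
(n(5)*U(-5))*3 - 1*39 = (((1/2)*5)*(1 - 1/4*(-5)))*3 - 1*39 = (5*(1 + 5/4)/2)*3 - 39 = ((5/2)*(9/4))*3 - 39 = (45/8)*3 - 39 = 135/8 - 39 = -177/8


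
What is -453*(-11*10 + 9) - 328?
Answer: 45425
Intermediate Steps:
-453*(-11*10 + 9) - 328 = -453*(-110 + 9) - 328 = -453*(-101) - 328 = 45753 - 328 = 45425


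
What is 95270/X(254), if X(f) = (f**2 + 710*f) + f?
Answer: 9527/24511 ≈ 0.38868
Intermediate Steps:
X(f) = f**2 + 711*f
95270/X(254) = 95270/((254*(711 + 254))) = 95270/((254*965)) = 95270/245110 = 95270*(1/245110) = 9527/24511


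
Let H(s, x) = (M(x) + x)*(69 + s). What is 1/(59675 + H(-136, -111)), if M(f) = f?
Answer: 1/74549 ≈ 1.3414e-5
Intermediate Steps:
H(s, x) = 2*x*(69 + s) (H(s, x) = (x + x)*(69 + s) = (2*x)*(69 + s) = 2*x*(69 + s))
1/(59675 + H(-136, -111)) = 1/(59675 + 2*(-111)*(69 - 136)) = 1/(59675 + 2*(-111)*(-67)) = 1/(59675 + 14874) = 1/74549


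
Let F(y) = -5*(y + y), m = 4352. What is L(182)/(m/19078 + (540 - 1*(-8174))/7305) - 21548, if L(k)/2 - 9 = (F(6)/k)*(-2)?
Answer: -97019878695079/4505342933 ≈ -21534.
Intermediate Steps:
F(y) = -10*y
L(k) = 18 + 240/k (L(k) = 18 + 2*(((-10*6)/k)*(-2)) = 18 + 2*(-60/k*(-2)) = 18 + 2*(120/k) = 18 + 240/k)
L(182)/(m/19078 + (540 - 1*(-8174))/7305) - 21548 = (18 + 240/182)/(4352/19078 + (540 - 1*(-8174))/7305) - 21548 = (18 + 240*(1/182))/(4352*(1/19078) + (540 + 8174)*(1/7305)) - 21548 = (18 + 120/91)/(2176/9539 + 8714*(1/7305)) - 21548 = 1758/(91*(2176/9539 + 8714/7305)) - 21548 = 1758/(91*(99018526/69682395)) - 21548 = (1758/91)*(69682395/99018526) - 21548 = 61250825205/4505342933 - 21548 = -97019878695079/4505342933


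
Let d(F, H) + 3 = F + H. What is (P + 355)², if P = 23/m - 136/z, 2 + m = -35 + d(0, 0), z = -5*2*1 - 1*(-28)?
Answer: 15593266129/129600 ≈ 1.2032e+5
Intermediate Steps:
d(F, H) = -3 + F + H (d(F, H) = -3 + (F + H) = -3 + F + H)
z = 18 (z = -10*1 + 28 = -10 + 28 = 18)
m = -40 (m = -2 + (-35 + (-3 + 0 + 0)) = -2 + (-35 - 3) = -2 - 38 = -40)
P = -2927/360 (P = 23/(-40) - 136/18 = 23*(-1/40) - 136*1/18 = -23/40 - 68/9 = -2927/360 ≈ -8.1306)
(P + 355)² = (-2927/360 + 355)² = (124873/360)² = 15593266129/129600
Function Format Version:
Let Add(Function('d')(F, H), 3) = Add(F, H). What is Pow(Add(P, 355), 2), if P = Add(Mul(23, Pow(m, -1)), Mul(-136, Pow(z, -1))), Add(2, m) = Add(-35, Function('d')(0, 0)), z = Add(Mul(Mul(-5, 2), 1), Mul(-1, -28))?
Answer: Rational(15593266129, 129600) ≈ 1.2032e+5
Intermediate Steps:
Function('d')(F, H) = Add(-3, F, H) (Function('d')(F, H) = Add(-3, Add(F, H)) = Add(-3, F, H))
z = 18 (z = Add(Mul(-10, 1), 28) = Add(-10, 28) = 18)
m = -40 (m = Add(-2, Add(-35, Add(-3, 0, 0))) = Add(-2, Add(-35, -3)) = Add(-2, -38) = -40)
P = Rational(-2927, 360) (P = Add(Mul(23, Pow(-40, -1)), Mul(-136, Pow(18, -1))) = Add(Mul(23, Rational(-1, 40)), Mul(-136, Rational(1, 18))) = Add(Rational(-23, 40), Rational(-68, 9)) = Rational(-2927, 360) ≈ -8.1306)
Pow(Add(P, 355), 2) = Pow(Add(Rational(-2927, 360), 355), 2) = Pow(Rational(124873, 360), 2) = Rational(15593266129, 129600)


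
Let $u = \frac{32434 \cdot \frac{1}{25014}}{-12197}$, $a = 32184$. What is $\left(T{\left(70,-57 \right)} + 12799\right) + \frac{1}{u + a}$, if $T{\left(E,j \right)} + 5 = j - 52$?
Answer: $\frac{62278287842016394}{4909600921519} \approx 12685.0$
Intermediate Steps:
$T{\left(E,j \right)} = -57 + j$ ($T{\left(E,j \right)} = -5 + \left(j - 52\right) = -5 + \left(-52 + j\right) = -57 + j$)
$u = - \frac{16217}{152547879}$ ($u = 32434 \cdot \frac{1}{25014} \left(- \frac{1}{12197}\right) = \frac{16217}{12507} \left(- \frac{1}{12197}\right) = - \frac{16217}{152547879} \approx -0.00010631$)
$\left(T{\left(70,-57 \right)} + 12799\right) + \frac{1}{u + a} = \left(\left(-57 - 57\right) + 12799\right) + \frac{1}{- \frac{16217}{152547879} + 32184} = \left(-114 + 12799\right) + \frac{1}{\frac{4909600921519}{152547879}} = 12685 + \frac{152547879}{4909600921519} = \frac{62278287842016394}{4909600921519}$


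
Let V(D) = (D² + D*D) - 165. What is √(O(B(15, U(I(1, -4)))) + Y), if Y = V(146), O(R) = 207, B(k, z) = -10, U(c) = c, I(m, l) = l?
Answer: √42674 ≈ 206.58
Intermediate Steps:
V(D) = -165 + 2*D² (V(D) = (D² + D²) - 165 = 2*D² - 165 = -165 + 2*D²)
Y = 42467 (Y = -165 + 2*146² = -165 + 2*21316 = -165 + 42632 = 42467)
√(O(B(15, U(I(1, -4)))) + Y) = √(207 + 42467) = √42674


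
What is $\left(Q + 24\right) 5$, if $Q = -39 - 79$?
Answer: $-470$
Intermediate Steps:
$Q = -118$ ($Q = -39 - 79 = -118$)
$\left(Q + 24\right) 5 = \left(-118 + 24\right) 5 = \left(-94\right) 5 = -470$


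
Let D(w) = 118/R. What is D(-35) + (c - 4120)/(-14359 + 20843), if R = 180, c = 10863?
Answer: 494713/291780 ≈ 1.6955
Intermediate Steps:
D(w) = 59/90 (D(w) = 118/180 = 118*(1/180) = 59/90)
D(-35) + (c - 4120)/(-14359 + 20843) = 59/90 + (10863 - 4120)/(-14359 + 20843) = 59/90 + 6743/6484 = 494713/291780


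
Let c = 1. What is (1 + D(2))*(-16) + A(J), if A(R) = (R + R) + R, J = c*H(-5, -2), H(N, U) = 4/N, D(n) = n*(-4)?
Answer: 548/5 ≈ 109.60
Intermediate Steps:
D(n) = -4*n
J = -4/5 (J = 1*(4/(-5)) = 1*(4*(-1/5)) = 1*(-4/5) = -4/5 ≈ -0.80000)
A(R) = 3*R (A(R) = 2*R + R = 3*R)
(1 + D(2))*(-16) + A(J) = (1 - 4*2)*(-16) + 3*(-4/5) = (1 - 8)*(-16) - 12/5 = -7*(-16) - 12/5 = 112 - 12/5 = 548/5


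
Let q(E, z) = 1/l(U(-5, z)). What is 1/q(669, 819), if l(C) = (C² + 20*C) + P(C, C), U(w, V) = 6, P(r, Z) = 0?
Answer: 156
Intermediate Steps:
l(C) = C² + 20*C (l(C) = (C² + 20*C) + 0 = C² + 20*C)
q(E, z) = 1/156 (q(E, z) = 1/(6*(20 + 6)) = 1/(6*26) = 1/156)
1/q(669, 819) = 1/(1/156) = 156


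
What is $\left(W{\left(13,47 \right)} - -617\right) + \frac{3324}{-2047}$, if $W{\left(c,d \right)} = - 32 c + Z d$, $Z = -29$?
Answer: $- \frac{2381938}{2047} \approx -1163.6$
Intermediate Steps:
$W{\left(c,d \right)} = - 32 c - 29 d$
$\left(W{\left(13,47 \right)} - -617\right) + \frac{3324}{-2047} = \left(\left(\left(-32\right) 13 - 1363\right) - -617\right) + \frac{3324}{-2047} = \left(\left(-416 - 1363\right) + 617\right) + 3324 \left(- \frac{1}{2047}\right) = \left(-1779 + 617\right) - \frac{3324}{2047} = -1162 - \frac{3324}{2047} = - \frac{2381938}{2047}$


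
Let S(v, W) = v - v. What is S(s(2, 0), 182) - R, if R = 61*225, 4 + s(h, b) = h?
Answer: -13725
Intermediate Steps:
s(h, b) = -4 + h
S(v, W) = 0
R = 13725
S(s(2, 0), 182) - R = 0 - 1*13725 = 0 - 13725 = -13725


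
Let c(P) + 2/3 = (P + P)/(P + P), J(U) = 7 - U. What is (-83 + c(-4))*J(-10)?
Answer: -4216/3 ≈ -1405.3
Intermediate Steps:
c(P) = ⅓ (c(P) = -⅔ + (P + P)/(P + P) = -⅔ + (2*P)/((2*P)) = -⅔ + (2*P)*(1/(2*P)) = -⅔ + 1 = ⅓)
(-83 + c(-4))*J(-10) = (-83 + ⅓)*(7 - 1*(-10)) = -248*(7 + 10)/3 = -248/3*17 = -4216/3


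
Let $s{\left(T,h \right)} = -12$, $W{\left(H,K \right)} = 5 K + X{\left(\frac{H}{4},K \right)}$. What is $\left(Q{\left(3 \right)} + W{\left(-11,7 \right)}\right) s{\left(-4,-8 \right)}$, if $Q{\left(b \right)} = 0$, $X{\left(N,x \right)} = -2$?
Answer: $-396$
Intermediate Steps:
$W{\left(H,K \right)} = -2 + 5 K$ ($W{\left(H,K \right)} = 5 K - 2 = -2 + 5 K$)
$\left(Q{\left(3 \right)} + W{\left(-11,7 \right)}\right) s{\left(-4,-8 \right)} = \left(0 + \left(-2 + 5 \cdot 7\right)\right) \left(-12\right) = \left(0 + \left(-2 + 35\right)\right) \left(-12\right) = \left(0 + 33\right) \left(-12\right) = 33 \left(-12\right) = -396$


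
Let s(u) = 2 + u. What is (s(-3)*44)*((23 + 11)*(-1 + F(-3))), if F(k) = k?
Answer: 5984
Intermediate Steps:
(s(-3)*44)*((23 + 11)*(-1 + F(-3))) = ((2 - 3)*44)*((23 + 11)*(-1 - 3)) = (-1*44)*(34*(-4)) = -44*(-136) = 5984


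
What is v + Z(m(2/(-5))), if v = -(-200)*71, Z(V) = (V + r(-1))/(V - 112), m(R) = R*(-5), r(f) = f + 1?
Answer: 780999/55 ≈ 14200.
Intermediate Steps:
r(f) = 1 + f
m(R) = -5*R
Z(V) = V/(-112 + V) (Z(V) = (V + (1 - 1))/(V - 112) = (V + 0)/(-112 + V) = V/(-112 + V))
v = 14200 (v = -20*(-710) = 14200)
v + Z(m(2/(-5))) = 14200 + (-10/(-5))/(-112 - 10/(-5)) = 14200 + (-10*(-1)/5)/(-112 - 10*(-1)/5) = 14200 + (-5*(-⅖))/(-112 - 5*(-⅖)) = 14200 + 2/(-112 + 2) = 14200 + 2/(-110) = 14200 + 2*(-1/110) = 14200 - 1/55 = 780999/55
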